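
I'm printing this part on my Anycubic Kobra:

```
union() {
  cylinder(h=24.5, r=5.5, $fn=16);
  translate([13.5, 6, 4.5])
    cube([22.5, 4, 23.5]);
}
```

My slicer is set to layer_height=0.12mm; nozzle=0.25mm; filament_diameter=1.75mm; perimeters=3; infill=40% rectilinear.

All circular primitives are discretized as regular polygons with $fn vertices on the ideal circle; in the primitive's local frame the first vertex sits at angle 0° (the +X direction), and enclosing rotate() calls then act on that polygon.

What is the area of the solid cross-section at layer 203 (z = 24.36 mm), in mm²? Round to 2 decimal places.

At z = 24.36 mm: the cylinder: section is a regular 16-gon, circumradius r=5.5 (area = (16/2)·5.500²·sin(360°/16) = 92.61 mm²); the 22.5×4 cube at (13.5, 6) contributes its full rectangle (area 90.00 mm²); Taking the union: the 2 present regions are separate (no shared area or edge), so areas and boundary lengths simply add and each stays a separate island — area = 182.61 mm². Overall, the cross-section has 2 separate islands. Net area = 182.61 mm².

182.61 mm²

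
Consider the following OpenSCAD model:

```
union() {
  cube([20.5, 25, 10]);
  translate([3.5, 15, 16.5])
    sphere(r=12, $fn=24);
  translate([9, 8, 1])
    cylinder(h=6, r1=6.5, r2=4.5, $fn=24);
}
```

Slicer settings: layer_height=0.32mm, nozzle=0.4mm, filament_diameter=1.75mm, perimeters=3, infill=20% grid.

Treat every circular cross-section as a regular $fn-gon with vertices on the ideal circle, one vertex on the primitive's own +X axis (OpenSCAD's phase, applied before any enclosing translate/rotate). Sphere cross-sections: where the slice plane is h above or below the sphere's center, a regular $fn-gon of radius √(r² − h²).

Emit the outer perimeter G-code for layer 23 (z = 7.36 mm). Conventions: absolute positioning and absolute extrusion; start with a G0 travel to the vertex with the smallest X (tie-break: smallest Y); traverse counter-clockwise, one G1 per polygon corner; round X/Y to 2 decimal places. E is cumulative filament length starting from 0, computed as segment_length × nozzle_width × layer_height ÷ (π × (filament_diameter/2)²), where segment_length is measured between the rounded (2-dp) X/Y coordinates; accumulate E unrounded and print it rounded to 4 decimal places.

G0 X-4.28 Y15.00 Z7.36
G1 X-4.01 Y12.99 E0.1079
G1 X-3.23 Y11.11 E0.2162
G1 X-2.00 Y9.50 E0.3241
G1 X-0.39 Y8.27 E0.4319
G1 X0.00 Y8.11 E0.4543
G1 X0.00 Y0.00 E0.8859
G1 X20.50 Y0.00 E1.9768
G1 X20.50 Y25.00 E3.3072
G1 X0.00 Y25.00 E4.3982
G1 X0.00 Y21.89 E4.5637
G1 X-0.39 Y21.73 E4.5861
G1 X-2.00 Y20.50 E4.6939
G1 X-3.23 Y18.89 E4.8017
G1 X-4.01 Y17.01 E4.9101
G1 X-4.28 Y15.00 E5.0180

At z = 7.36 mm: the 20.5×25 cube contributes its full rectangle; the sphere at (3.5, 15): section is a regular 24-gon, circumradius = √(r²−h²) = √(12²−9.14²) = 7.776; the cone at (9, 8) is absent (z outside [1, 7]); Taking the union: the regions partially overlap (shared area 146.08 mm²), so overlapping operands fuse into one piece — 1 connected region. The outline is a single polygon with 15 vertices. Extrusion per mm of travel: 0.4 × 0.32 / (π × 0.875²) = 0.053216. Accumulating E over each segment gives final E = 5.0180.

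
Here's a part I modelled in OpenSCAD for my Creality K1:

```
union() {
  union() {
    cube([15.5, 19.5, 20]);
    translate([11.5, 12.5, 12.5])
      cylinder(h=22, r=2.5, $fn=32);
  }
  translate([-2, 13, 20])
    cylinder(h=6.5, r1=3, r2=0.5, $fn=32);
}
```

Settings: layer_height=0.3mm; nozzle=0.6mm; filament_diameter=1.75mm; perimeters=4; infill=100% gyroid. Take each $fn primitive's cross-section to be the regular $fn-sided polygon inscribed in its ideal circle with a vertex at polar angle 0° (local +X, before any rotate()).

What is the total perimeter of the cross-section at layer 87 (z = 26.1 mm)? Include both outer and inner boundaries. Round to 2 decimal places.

At z = 26.1 mm: the cube does not reach this height (z outside [0, 20]); the r=2.5 cylinder at (11.5, 12.5) gives a regular 32-gon of circumradius 2.5 (constant along its height) (perimeter = 2·32·2.500·sin(180°/32) = 15.68 mm); Combining (union): only the r=2.5 cylinder at (11.5, 12.5) is present, so the union is just that shape — boundary = 15.68 mm; the cone at (-2, 13) (r1=3→r2=0.5) has section circumradius 0.654 here — a regular 32-gon (perimeter = 2·32·0.654·sin(180°/32) = 4.10 mm); Combining (union): the 2 present regions are separate (no shared area or edge), so areas and boundary lengths simply add and each stays a separate island — boundary = 19.78 mm. Overall, the cross-section has 2 separate islands. Total boundary length (outer) = 19.78 mm.

19.78 mm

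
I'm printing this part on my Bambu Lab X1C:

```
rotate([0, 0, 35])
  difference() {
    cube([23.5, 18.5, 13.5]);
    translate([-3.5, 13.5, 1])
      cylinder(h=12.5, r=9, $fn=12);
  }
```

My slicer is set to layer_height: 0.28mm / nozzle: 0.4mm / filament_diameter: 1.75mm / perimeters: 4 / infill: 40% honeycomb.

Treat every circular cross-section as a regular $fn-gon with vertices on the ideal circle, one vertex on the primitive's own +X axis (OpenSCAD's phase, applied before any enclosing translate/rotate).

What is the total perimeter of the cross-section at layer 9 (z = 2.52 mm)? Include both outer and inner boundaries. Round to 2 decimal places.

82.86 mm

At z = 2.52 mm: the 23.5×18.5 cube contributes its full rectangle (perimeter 84.00 mm); the cylinder at (-3.5, 13.5): section is a regular 12-gon, circumradius r=9 (perimeter = 2·12·9.000·sin(180°/12) = 55.90 mm); Subtracting the remaining from the first: starting from the 23.5×18.5 cube, the r=9 cylinder at (-3.5, 13.5) partially overlaps it — only the 54.95 mm² overlap (of its 243.00 mm²) is removed, clipping the outline — boundary = 82.86 mm; (whole slice rotated 35° about Z — lengths, areas and connectivity unchanged). Overall, the cross-section is a single solid region. Total boundary length (outer) = 82.86 mm.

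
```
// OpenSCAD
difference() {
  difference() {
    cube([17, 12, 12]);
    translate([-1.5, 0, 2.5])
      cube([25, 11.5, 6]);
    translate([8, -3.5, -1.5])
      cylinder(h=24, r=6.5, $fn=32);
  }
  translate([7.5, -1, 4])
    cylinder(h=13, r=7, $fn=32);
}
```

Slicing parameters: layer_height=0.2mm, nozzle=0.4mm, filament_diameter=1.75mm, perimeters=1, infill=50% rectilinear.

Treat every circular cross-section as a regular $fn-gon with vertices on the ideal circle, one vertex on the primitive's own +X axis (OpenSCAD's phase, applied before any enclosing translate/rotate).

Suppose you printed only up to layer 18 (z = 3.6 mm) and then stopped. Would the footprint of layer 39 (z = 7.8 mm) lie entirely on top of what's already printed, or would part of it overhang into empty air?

entirely on top

Compare the two slices. At z = 3.6: the cube (footprint 17×12) is included at this height (area 204.00 mm²); the cube at (-1.5, 0) (footprint 25×11.5) is included at this height (area 287.50 mm²); the r=6.5 cylinder at (8, -3.5) contributes a regular 32-gon of circumradius 6.5 (area = (32/2)·6.500²·sin(360°/32) = 131.88 mm²); After the difference (first − rest): starting from the 17×12 cube (204.00 mm²), the 25×11.5 cube at (-1.5, 0) partially overlaps it — only the 195.50 mm² overlap (of its 287.50 mm²) is removed, clipping the outline; the r=6.5 cylinder at (8, -3.5) misses the remaining region (no effect) — area = 8.50 mm²; the cylinder at (7.5, -1) is not intersected at this z (z outside [4, 17]); After the difference (first − rest): none of the subtracted shapes is present at this height, so that combined region is unchanged — area = 8.50 mm². At z = 7.8: the 17×12 cube contributes its full rectangle (area 204.00 mm²); the cube at (-1.5, 0) (footprint 25×11.5) is included at this height (area 287.50 mm²); the r=6.5 cylinder at (8, -3.5) gives a regular 32-gon of circumradius 6.5 (constant along its height) (area = (32/2)·6.500²·sin(360°/32) = 131.88 mm²); Subtracting the remaining from the first: starting from the 17×12 cube (204.00 mm²), the 25×11.5 cube at (-1.5, 0) partially overlaps it — only the 195.50 mm² overlap (of its 287.50 mm²) is removed, clipping the outline; the r=6.5 cylinder at (8, -3.5) misses the remaining region (no effect) — area = 8.50 mm²; the cylinder at (7.5, -1): section is a regular 32-gon, circumradius r=7 (area = (32/2)·7.000²·sin(360°/32) = 152.95 mm²); Taking the first minus the rest: starting from the result so far (8.50 mm²), the r=7 cylinder at (7.5, -1) misses the remaining region (no effect) — area = 8.50 mm². Checking containment: the cross-section at z = 7.8 is a subset of the cross-section at z = 3.6.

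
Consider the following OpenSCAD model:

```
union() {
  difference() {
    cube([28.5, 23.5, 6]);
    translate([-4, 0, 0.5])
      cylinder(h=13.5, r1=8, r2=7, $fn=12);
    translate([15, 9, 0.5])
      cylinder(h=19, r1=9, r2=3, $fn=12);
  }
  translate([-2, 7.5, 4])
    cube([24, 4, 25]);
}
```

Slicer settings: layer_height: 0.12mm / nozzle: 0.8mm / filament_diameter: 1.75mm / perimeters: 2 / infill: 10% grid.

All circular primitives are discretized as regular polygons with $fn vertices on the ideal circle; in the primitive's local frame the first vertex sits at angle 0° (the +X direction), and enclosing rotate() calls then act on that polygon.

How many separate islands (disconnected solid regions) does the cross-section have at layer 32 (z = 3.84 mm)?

At z = 3.84 mm: the cube is present — its section is the full 28.5×23.5 rectangle; the cone at (-4, 0): at t=0.247 of its height the radius interpolates to r₁+(r₂−r₁)t = 7.753, giving a regular 12-gon of that circumradius; the cone at (15, 9): at t=0.176 of its height the radius interpolates to r₁+(r₂−r₁)t = 7.945, giving a regular 12-gon of that circumradius; After the difference (first − rest): starting from the 28.5×23.5 cube, the cone at (-4, 0) partially overlaps it — only the 16.22 mm² overlap (of its 180.31 mm²) is removed, clipping the outline; the cone at (15, 9) lies wholly inside it (removes its full 189.38 mm² and its 49.35 mm outline becomes a hole wall) — 1 connected region with 1 hole; the cube at (-2, 7.5) is not intersected at this z (z outside [4, 29]); Combining (union): only that combined region is present, so the union is just that shape — 1 connected region with 1 hole. Overall, the cross-section is one region with 1 hole. Island count = 1.

1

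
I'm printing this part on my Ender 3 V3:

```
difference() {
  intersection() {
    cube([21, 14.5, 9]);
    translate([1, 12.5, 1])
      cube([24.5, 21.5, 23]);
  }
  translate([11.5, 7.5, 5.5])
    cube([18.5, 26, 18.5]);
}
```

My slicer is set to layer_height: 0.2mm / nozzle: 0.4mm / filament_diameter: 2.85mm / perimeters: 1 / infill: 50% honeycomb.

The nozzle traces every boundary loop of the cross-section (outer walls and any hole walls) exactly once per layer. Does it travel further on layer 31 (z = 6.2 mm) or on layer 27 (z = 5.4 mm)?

layer 27 (z = 5.4 mm)

Layer 31 (z = 6.2): the 21×14.5 cube contributes its full rectangle (perimeter 71.00 mm); the cube at (1, 12.5) (footprint 24.5×21.5) is included at this height (perimeter 92.00 mm); Keeping only the common overlap: the 24.5×21.5 cube at (1, 12.5) partially overlaps the 21×14.5 cube; clipping to the common part keeps 40.00 mm² — boundary = 44.00 mm; the cube at (11.5, 7.5) (footprint 18.5×26) is included at this height (perimeter 89.00 mm); Subtracting the remaining from the first: starting from that combined region, the 18.5×26 cube at (11.5, 7.5) partially overlaps it — only the 19.00 mm² overlap (of its 481.00 mm²) is removed, clipping the outline — boundary = 25.00 mm. So its perimeter = 25.00 mm. Layer 27 (z = 5.4): the cube (footprint 21×14.5) is included at this height (perimeter 71.00 mm); the 24.5×21.5 cube at (1, 12.5) contributes its full rectangle (perimeter 92.00 mm); Keeping only the common overlap: the 24.5×21.5 cube at (1, 12.5) partially overlaps the 21×14.5 cube; clipping to the common part keeps 40.00 mm² — boundary = 44.00 mm; the cube at (11.5, 7.5) does not reach this height (z outside [5.5, 24]); Subtracting the remaining from the first: none of the subtracted shapes is present at this height, so that combined region is unchanged — boundary = 44.00 mm. So its perimeter = 44.00 mm. Layer 27 is larger (44.00 vs 25.00 mm).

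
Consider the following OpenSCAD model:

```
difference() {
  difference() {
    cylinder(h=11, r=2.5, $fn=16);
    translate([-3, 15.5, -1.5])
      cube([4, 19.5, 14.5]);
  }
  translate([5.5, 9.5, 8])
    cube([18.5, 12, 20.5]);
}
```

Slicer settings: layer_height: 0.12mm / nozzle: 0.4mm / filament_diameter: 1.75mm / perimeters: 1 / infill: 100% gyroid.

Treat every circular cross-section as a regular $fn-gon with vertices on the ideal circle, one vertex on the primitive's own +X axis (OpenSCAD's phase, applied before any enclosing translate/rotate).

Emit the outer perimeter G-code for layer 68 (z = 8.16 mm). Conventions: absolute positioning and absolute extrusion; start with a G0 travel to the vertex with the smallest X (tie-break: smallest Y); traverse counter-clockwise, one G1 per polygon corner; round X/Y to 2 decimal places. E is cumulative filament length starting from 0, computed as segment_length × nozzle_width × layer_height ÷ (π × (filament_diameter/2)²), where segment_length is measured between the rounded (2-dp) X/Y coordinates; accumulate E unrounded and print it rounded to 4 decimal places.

At z = 8.16 mm: the cylinder: section is a regular 16-gon, circumradius r=2.5; the cube at (-3, 15.5) is present — its section is the full 4×19.5 rectangle; After the difference (first − rest): starting from the r=2.5 cylinder, the 4×19.5 cube at (-3, 15.5) misses the remaining region (no effect) — 1 connected region; the cube at (5.5, 9.5) is present — its section is the full 18.5×12 rectangle; After the difference (first − rest): starting from that combined region, the 18.5×12 cube at (5.5, 9.5) misses the remaining region (no effect) — 1 connected region. The outline is a single polygon with 16 vertices. Extrusion per mm of travel: 0.4 × 0.12 / (π × 0.875²) = 0.019956. Accumulating E over each segment gives final E = 0.3117.

G0 X-2.50 Y0.00 Z8.16
G1 X-2.31 Y-0.96 E0.0195
G1 X-1.77 Y-1.77 E0.0390
G1 X-0.96 Y-2.31 E0.0584
G1 X0.00 Y-2.50 E0.0779
G1 X0.96 Y-2.31 E0.0974
G1 X1.77 Y-1.77 E0.1169
G1 X2.31 Y-0.96 E0.1363
G1 X2.50 Y0.00 E0.1558
G1 X2.31 Y0.96 E0.1754
G1 X1.77 Y1.77 E0.1948
G1 X0.96 Y2.31 E0.2142
G1 X0.00 Y2.50 E0.2337
G1 X-0.96 Y2.31 E0.2533
G1 X-1.77 Y1.77 E0.2727
G1 X-2.31 Y0.96 E0.2921
G1 X-2.50 Y0.00 E0.3117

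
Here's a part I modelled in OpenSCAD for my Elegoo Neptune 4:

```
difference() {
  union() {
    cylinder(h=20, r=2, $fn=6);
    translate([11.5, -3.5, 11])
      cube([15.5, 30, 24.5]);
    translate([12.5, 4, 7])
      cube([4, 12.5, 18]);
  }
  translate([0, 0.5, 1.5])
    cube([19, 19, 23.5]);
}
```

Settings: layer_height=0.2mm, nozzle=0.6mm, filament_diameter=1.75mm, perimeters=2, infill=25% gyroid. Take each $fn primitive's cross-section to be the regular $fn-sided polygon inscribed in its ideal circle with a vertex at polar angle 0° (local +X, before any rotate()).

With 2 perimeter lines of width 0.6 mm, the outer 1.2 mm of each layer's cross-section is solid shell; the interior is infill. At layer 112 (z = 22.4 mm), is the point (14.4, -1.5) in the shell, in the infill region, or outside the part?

At z = 22.4 mm: the cylinder is not intersected at this z (z outside [0, 20]); the 15.5×30 cube at (11.5, -3.5) contributes its full rectangle; the cube at (12.5, 4) (footprint 4×12.5) is included at this height; Merging all regions: the 4×12.5 cube at (12.5, 4) lies entirely inside the 15.5×30 cube at (11.5, -3.5), so the union is just the 15.5×30 cube at (11.5, -3.5) — 1 connected region; the 19×19 cube at (0, 0.5) contributes its full rectangle; Subtracting the remaining from the first: starting from the result so far, the 19×19 cube at (0, 0.5) partially overlaps it — only the 142.50 mm² overlap (of its 361.00 mm²) is removed, clipping the outline — 1 connected region. Overall, the cross-section is a single solid region. The nearest boundary edge runs (27.00, -3.50)→(11.50, -3.50); distance from the point to it = 2.00 mm. The point is inside the cross-section and 2.00 mm from the nearest boundary — more than the 1.2 mm shell width (2 × 0.6), so it's in the infill interior.

infill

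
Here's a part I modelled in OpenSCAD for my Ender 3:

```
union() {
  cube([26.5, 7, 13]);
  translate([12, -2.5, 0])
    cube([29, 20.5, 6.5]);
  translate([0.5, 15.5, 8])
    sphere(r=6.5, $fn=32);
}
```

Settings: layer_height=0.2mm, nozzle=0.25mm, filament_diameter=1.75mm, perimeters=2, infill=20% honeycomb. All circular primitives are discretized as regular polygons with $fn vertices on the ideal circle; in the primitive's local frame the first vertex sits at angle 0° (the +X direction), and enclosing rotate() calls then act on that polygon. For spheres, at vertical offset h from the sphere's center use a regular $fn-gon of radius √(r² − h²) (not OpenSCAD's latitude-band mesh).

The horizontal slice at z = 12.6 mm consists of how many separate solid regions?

At z = 12.6 mm: the cube is present — its section is the full 26.5×7 rectangle; the cube at (12, -2.5) does not reach this height (z outside [0, 6.5]); the sphere at (0.5, 15.5): section is a regular 32-gon, circumradius = √(r²−h²) = √(6.5²−4.6²) = 4.592; Taking the union: the 2 present regions are separate (no shared area or edge), so areas and boundary lengths simply add and each stays a separate island — 2 connected regions. The result has 2 disconnected regions.

2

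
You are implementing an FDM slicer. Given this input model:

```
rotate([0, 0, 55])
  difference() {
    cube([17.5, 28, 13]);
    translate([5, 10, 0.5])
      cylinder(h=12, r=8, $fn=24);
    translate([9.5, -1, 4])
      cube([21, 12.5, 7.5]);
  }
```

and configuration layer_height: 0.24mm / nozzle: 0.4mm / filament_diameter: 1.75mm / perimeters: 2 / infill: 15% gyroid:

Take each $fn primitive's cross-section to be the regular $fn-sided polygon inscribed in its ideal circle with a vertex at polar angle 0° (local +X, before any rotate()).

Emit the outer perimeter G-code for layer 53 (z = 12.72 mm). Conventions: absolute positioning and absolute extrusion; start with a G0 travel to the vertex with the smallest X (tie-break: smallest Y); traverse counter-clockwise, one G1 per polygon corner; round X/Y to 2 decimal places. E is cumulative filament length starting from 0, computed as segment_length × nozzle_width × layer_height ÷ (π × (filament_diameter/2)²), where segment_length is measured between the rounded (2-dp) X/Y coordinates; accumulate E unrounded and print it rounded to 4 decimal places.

At z = 12.72 mm: the 17.5×28 cube contributes its full rectangle; the cylinder at (5, 10) is absent (z outside [0.5, 12.5]); the cube at (9.5, -1) does not reach this height (z outside [4, 11.5]); After the difference (first − rest): none of the subtracted shapes is present at this height, so the 17.5×28 cube is unchanged — 1 connected region; (rotated 55° about Z; rotation is an isometry so areas/perimeters/island counts are preserved). The outline is a single polygon with 4 vertices. Extrusion per mm of travel: 0.4 × 0.24 / (π × 0.875²) = 0.039912. Accumulating E over each segment gives final E = 3.6327.

G0 X-22.94 Y16.06 Z12.72
G1 X0.00 Y0.00 E1.1177
G1 X10.04 Y14.34 E1.8163
G1 X-12.90 Y30.40 E2.9340
G1 X-22.94 Y16.06 E3.6327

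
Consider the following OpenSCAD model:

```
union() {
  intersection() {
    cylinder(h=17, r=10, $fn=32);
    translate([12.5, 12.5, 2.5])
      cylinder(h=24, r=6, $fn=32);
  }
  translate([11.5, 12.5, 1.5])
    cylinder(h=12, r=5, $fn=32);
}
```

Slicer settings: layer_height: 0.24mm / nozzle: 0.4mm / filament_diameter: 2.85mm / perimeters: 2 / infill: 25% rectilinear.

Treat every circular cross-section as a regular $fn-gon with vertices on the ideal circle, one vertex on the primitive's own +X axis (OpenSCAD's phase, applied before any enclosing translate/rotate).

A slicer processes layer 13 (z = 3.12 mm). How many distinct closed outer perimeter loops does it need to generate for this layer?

1

At z = 3.12 mm: the r=10 cylinder gives a regular 32-gon of circumradius 10 (constant along its height); the cylinder at (12.5, 12.5): section is a regular 32-gon, circumradius r=6; After intersecting: the r=6 cylinder at (12.5, 12.5) does not overlap the r=10 cylinder (empty) — nothing remains; the r=5 cylinder at (11.5, 12.5) contributes a regular 32-gon of circumradius 5; Taking the union: only the r=5 cylinder at (11.5, 12.5) is present, so the union is just that shape — 1 connected region. The result has 1 disconnected region.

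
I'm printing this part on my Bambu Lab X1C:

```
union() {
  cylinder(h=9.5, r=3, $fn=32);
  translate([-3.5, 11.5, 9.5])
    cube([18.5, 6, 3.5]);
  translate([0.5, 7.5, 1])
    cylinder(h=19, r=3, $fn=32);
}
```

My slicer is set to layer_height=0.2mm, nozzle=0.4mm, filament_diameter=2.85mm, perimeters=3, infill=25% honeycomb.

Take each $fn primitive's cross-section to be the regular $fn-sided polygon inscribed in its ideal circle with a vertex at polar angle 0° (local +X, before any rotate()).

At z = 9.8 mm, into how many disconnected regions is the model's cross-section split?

At z = 9.8 mm: the cylinder is not intersected at this z (z outside [0, 9.5]); the cube at (-3.5, 11.5) is present — its section is the full 18.5×6 rectangle; the r=3 cylinder at (0.5, 7.5) gives a regular 32-gon of circumradius 3 (constant along its height); Taking the union: the 2 present regions are separate (no shared area or edge), so areas and boundary lengths simply add and each stays a separate island — 2 connected regions. The result has 2 disconnected regions.

2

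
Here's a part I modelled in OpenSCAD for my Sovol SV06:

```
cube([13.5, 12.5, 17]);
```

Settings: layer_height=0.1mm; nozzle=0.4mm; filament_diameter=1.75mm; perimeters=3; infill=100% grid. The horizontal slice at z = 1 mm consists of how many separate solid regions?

At z = 1 mm: the cube (footprint 13.5×12.5) is included at this height. The result has 1 disconnected region.

1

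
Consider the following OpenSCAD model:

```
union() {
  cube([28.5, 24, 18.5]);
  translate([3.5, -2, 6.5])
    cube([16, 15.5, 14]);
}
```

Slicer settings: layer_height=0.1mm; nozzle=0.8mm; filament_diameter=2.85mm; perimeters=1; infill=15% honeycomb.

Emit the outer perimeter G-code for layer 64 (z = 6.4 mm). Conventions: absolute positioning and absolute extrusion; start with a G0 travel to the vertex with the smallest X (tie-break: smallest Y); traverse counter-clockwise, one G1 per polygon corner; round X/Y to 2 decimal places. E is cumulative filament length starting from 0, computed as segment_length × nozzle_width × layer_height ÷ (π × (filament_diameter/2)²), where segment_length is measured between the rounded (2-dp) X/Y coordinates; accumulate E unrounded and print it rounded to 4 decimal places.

G0 X0.00 Y0.00 Z6.40
G1 X28.50 Y0.00 E0.3574
G1 X28.50 Y24.00 E0.6584
G1 X0.00 Y24.00 E1.0158
G1 X0.00 Y0.00 E1.3167

At z = 6.4 mm: the 28.5×24 cube contributes its full rectangle; the cube at (3.5, -2) is not intersected at this z (z outside [6.5, 20.5]); Merging all regions: only the 28.5×24 cube is present, so the union is just that shape — 1 connected region. The outline is a single polygon with 4 vertices. Extrusion per mm of travel: 0.8 × 0.1 / (π × 1.425²) = 0.012540. Accumulating E over each segment gives final E = 1.3167.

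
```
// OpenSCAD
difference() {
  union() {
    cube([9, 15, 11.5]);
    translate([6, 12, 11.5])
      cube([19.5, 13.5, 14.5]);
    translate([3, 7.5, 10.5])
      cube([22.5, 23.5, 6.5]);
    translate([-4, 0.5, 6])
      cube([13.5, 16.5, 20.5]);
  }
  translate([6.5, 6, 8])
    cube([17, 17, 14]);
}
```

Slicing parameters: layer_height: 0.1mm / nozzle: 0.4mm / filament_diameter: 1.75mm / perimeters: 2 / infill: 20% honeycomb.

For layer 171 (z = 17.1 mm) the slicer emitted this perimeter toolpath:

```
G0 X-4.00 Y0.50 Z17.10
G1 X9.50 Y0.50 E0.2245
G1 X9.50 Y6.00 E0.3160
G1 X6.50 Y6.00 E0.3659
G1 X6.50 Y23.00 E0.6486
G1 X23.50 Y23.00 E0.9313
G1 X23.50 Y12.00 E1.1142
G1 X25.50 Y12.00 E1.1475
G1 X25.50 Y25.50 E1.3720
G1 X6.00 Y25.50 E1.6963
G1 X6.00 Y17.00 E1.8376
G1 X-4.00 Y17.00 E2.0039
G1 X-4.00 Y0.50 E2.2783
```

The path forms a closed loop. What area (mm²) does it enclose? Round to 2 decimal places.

263.50 mm²

Apply the shoelace formula to the sequence of (X, Y) vertices; enclosed area = 263.50 mm².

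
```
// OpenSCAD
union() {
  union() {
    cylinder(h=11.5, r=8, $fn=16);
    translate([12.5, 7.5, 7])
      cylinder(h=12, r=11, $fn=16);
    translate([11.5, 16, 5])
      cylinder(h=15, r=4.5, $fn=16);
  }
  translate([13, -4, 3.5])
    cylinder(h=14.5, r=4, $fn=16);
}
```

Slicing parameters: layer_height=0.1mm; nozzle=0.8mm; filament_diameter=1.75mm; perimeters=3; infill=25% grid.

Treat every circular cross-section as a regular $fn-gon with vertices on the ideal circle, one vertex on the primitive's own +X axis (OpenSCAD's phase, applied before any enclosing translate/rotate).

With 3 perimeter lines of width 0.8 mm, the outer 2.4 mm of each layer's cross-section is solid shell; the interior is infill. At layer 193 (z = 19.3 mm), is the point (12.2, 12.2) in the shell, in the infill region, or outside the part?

At z = 19.3 mm: the cylinder is not intersected at this z (z outside [0, 11.5]); the cylinder at (12.5, 7.5) is not intersected at this z (z outside [7, 19]); the r=4.5 cylinder at (11.5, 16) contributes a regular 16-gon of circumradius 4.5; Merging all regions: only the r=4.5 cylinder at (11.5, 16) is present, so the union is just that shape — 1 connected region; the cylinder at (13, -4) is absent (z outside [3.5, 18]); Merging all regions: only the result so far is present, so the union is just that shape — 1 connected region. Overall, the cross-section is a single solid region. The nearest boundary edge runs (11.50, 11.50)→(13.22, 11.84); distance from the point to it = 0.55 mm. The point is inside the cross-section, 0.55 mm from the nearest boundary — within the 2.4 mm shell band (3 × 0.8).

shell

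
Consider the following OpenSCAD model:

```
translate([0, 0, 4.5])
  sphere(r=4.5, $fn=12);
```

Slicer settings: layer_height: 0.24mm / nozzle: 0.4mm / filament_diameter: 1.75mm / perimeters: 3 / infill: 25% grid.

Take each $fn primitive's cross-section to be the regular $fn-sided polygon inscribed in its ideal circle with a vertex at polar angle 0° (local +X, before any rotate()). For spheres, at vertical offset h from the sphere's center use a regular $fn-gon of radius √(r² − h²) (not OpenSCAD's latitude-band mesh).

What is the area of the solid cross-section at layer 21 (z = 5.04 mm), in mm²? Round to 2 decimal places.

59.88 mm²

At z = 5.04 mm: the r=4.5 sphere contributes a regular 12-gon of circumradius √(4.5²−0.54²) = 4.467 (area = (12/2)·4.467²·sin(360°/12) = 59.88 mm²). Overall, the cross-section is a single solid region. Net area = 59.88 mm².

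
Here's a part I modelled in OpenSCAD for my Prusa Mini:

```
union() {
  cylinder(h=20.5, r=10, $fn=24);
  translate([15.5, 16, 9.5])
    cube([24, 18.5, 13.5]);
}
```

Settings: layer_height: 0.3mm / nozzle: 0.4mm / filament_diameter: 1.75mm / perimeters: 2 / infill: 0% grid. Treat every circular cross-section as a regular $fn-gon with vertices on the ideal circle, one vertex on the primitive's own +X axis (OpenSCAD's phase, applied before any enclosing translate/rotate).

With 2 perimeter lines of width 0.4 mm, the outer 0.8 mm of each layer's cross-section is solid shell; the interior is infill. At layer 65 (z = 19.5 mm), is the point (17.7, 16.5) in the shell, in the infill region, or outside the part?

shell

At z = 19.5 mm: the r=10 cylinder gives a regular 24-gon of circumradius 10 (constant along its height); the cube at (15.5, 16) is present — its section is the full 24×18.5 rectangle; Taking the union: the 2 present regions are separate (no shared area or edge), so areas and boundary lengths simply add and each stays a separate island — 2 connected regions. Overall, the cross-section has 2 separate islands. The nearest boundary edge runs (39.50, 16.00)→(15.50, 16.00); distance from the point to it = 0.50 mm. (Shell/infill is judged within the island containing the point — the largest one.) The point is inside the cross-section, 0.50 mm from the nearest boundary — within the 0.8 mm shell band (2 × 0.4).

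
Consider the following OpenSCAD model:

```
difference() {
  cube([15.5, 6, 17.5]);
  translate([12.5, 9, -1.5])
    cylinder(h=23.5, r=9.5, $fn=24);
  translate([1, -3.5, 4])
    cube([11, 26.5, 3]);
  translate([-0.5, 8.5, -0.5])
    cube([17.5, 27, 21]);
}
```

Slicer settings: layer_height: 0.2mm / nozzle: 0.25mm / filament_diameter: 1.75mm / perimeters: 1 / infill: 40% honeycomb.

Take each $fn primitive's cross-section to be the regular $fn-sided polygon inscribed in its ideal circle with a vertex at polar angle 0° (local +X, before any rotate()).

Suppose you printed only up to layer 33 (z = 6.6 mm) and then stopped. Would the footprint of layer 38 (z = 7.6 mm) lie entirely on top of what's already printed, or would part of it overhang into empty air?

part overhangs

Compare the two slices. At z = 6.6: the cube (footprint 15.5×6) is included at this height (area 93.00 mm²); the r=9.5 cylinder at (12.5, 9) contributes a regular 24-gon of circumradius 9.5 (area = (24/2)·9.500²·sin(360°/24) = 280.30 mm²); the cube at (1, -3.5) (footprint 11×26.5) is included at this height (area 291.50 mm²); the cube at (-0.5, 8.5) is present — its section is the full 17.5×27 rectangle (area 472.50 mm²); Taking the first minus the rest: starting from the 15.5×6 cube (93.00 mm²), the r=9.5 cylinder at (12.5, 9) partially overlaps it — only the 59.34 mm² overlap (of its 280.30 mm²) is removed, clipping the outline; the 11×26.5 cube at (1, -3.5) partially overlaps it — only the 27.66 mm² overlap (of its 291.50 mm²) is removed, clipping the outline; the 17.5×27 cube at (-0.5, 8.5) misses the remaining region (no effect) — area = 6.00 mm². At z = 7.6: the cube (footprint 15.5×6) is included at this height (area 93.00 mm²); the r=9.5 cylinder at (12.5, 9) gives a regular 24-gon of circumradius 9.5 (constant along its height) (area = (24/2)·9.500²·sin(360°/24) = 280.30 mm²); the cube at (1, -3.5) is absent (z outside [4, 7]); the cube at (-0.5, 8.5) is present — its section is the full 17.5×27 rectangle (area 472.50 mm²); Subtracting the remaining from the first: starting from the 15.5×6 cube (93.00 mm²), the r=9.5 cylinder at (12.5, 9) partially overlaps it — only the 59.34 mm² overlap (of its 280.30 mm²) is removed, clipping the outline; the 17.5×27 cube at (-0.5, 8.5) misses the remaining region (no effect) — area = 33.66 mm². Checking containment: at z = 7.6 the cross-section extends beyond the z = 6.6 cross-section by about 27.66 mm².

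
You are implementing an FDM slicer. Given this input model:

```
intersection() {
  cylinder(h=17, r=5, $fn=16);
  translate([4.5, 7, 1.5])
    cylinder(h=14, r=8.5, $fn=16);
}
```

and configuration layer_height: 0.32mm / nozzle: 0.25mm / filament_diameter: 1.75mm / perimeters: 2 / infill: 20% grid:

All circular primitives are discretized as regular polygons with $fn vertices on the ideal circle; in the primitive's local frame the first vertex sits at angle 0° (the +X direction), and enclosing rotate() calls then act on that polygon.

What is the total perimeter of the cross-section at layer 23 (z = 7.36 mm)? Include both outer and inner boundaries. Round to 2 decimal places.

23.01 mm

At z = 7.36 mm: the r=5 cylinder contributes a regular 16-gon of circumradius 5 (perimeter = 2·16·5.000·sin(180°/16) = 31.21 mm); the r=8.5 cylinder at (4.5, 7) gives a regular 16-gon of circumradius 8.5 (constant along its height) (perimeter = 2·16·8.500·sin(180°/16) = 53.06 mm); Keeping only the common overlap: the r=8.5 cylinder at (4.5, 7) partially overlaps the r=5 cylinder; clipping to the common part keeps 34.09 mm² — boundary = 23.01 mm. Overall, the cross-section is a single solid region. Total boundary length (outer) = 23.01 mm.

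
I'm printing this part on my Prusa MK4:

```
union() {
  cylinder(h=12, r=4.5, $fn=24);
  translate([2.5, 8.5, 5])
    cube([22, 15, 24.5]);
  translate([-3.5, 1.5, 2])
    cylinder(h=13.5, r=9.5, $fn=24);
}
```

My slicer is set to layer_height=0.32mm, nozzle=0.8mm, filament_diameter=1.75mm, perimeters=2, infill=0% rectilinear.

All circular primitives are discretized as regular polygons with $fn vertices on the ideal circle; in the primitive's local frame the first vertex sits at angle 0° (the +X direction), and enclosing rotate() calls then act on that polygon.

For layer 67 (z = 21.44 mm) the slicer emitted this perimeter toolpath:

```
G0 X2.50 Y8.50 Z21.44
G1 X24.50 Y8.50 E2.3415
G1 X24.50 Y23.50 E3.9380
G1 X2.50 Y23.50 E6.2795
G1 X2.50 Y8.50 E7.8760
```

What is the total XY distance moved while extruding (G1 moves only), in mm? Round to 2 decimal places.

74.00 mm

Sum the Euclidean lengths of each G1 segment: total = 74.00 mm.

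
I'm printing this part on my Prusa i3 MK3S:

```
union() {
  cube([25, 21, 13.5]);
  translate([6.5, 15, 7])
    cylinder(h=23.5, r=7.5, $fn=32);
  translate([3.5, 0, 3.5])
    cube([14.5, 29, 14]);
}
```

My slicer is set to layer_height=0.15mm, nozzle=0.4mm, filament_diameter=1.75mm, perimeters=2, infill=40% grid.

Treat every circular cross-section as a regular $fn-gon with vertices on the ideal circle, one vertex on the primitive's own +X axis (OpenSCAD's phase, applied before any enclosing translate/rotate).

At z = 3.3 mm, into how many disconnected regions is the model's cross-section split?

1

At z = 3.3 mm: the cube is present — its section is the full 25×21 rectangle; the cylinder at (6.5, 15) is not intersected at this z (z outside [7, 30.5]); the cube at (3.5, 0) does not reach this height (z outside [3.5, 17.5]); Taking the union: only the 25×21 cube is present, so the union is just that shape — 1 connected region. The result has 1 disconnected region.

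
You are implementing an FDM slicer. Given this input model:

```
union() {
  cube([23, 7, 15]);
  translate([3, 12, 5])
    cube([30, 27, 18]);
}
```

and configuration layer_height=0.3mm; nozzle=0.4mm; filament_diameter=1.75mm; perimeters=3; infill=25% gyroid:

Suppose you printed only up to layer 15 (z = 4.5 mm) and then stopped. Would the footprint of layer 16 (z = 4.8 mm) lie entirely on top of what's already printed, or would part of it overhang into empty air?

Compare the two slices. At z = 4.5: the cube is present — its section is the full 23×7 rectangle (area 161.00 mm²); the cube at (3, 12) is absent (z outside [5, 23]); Combining (union): only the 23×7 cube is present, so the union is just that shape — area = 161.00 mm². At z = 4.8: the 23×7 cube contributes its full rectangle (area 161.00 mm²); the cube at (3, 12) is absent (z outside [5, 23]); Taking the union: only the 23×7 cube is present, so the union is just that shape — area = 161.00 mm². Checking containment: the cross-section at z = 4.8 is a subset of the cross-section at z = 4.5.

entirely on top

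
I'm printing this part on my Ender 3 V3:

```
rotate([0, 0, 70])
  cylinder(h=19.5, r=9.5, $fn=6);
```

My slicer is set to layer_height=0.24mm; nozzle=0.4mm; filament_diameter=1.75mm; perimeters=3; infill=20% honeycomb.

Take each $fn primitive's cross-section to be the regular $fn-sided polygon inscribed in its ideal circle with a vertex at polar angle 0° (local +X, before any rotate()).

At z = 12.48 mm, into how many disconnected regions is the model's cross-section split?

At z = 12.48 mm: the r=9.5 cylinder gives a regular 6-gon of circumradius 9.5 (constant along its height); (whole slice rotated 70° about Z — lengths, areas and connectivity unchanged). The result has 1 disconnected region.

1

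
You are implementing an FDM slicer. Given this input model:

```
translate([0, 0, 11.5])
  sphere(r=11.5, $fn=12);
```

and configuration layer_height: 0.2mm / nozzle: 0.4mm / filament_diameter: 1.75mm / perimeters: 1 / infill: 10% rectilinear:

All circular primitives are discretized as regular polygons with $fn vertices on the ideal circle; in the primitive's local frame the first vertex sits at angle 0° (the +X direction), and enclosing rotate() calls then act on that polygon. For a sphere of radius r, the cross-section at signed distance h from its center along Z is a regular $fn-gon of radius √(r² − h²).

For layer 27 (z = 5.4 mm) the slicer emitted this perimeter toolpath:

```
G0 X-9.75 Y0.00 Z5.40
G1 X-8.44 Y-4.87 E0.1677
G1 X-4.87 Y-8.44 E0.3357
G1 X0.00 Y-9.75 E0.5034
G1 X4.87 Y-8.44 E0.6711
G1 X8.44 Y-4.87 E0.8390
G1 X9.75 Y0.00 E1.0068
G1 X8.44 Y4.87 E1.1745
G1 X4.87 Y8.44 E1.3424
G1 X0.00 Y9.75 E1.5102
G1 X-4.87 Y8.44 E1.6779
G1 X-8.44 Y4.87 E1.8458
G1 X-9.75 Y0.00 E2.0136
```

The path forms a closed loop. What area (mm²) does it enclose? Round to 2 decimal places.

Apply the shoelace formula to the sequence of (X, Y) vertices; enclosed area = 284.96 mm².

284.96 mm²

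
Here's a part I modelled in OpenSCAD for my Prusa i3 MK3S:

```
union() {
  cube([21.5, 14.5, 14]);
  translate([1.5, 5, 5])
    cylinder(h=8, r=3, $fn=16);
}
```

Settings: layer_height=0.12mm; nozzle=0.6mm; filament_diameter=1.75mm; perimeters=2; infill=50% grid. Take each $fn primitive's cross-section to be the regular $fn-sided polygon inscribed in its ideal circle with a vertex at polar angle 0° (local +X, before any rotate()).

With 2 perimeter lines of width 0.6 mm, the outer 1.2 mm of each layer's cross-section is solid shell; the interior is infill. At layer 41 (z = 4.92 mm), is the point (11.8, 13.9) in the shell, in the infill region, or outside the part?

At z = 4.92 mm: the cube (footprint 21.5×14.5) is included at this height; the cylinder at (1.5, 5) is not intersected at this z (z outside [5, 13]); Merging all regions: only the 21.5×14.5 cube is present, so the union is just that shape — 1 connected region. Overall, the cross-section is a single solid region. The nearest boundary edge runs (21.50, 14.50)→(0.00, 14.50); distance from the point to it = 0.60 mm. The point is inside the cross-section, 0.60 mm from the nearest boundary — within the 1.2 mm shell band (2 × 0.6).

shell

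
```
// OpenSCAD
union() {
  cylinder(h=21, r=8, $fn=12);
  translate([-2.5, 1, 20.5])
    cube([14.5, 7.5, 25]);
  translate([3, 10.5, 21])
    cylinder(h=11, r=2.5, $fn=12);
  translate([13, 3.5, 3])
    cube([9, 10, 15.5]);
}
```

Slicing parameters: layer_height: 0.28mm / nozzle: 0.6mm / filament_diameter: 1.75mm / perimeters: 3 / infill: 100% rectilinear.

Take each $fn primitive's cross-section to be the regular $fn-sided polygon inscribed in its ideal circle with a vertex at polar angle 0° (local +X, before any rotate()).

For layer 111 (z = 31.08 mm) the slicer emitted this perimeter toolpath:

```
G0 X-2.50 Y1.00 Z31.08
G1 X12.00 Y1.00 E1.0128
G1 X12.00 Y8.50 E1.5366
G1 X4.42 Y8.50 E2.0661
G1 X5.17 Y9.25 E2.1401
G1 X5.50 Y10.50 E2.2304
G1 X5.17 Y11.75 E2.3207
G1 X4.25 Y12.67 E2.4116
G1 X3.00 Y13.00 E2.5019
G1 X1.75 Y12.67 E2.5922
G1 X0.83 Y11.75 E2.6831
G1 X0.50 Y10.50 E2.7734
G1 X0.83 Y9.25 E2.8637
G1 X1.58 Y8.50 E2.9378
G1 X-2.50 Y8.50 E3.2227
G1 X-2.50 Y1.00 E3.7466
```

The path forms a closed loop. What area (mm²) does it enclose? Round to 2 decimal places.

Apply the shoelace formula to the sequence of (X, Y) vertices; enclosed area = 126.68 mm².

126.68 mm²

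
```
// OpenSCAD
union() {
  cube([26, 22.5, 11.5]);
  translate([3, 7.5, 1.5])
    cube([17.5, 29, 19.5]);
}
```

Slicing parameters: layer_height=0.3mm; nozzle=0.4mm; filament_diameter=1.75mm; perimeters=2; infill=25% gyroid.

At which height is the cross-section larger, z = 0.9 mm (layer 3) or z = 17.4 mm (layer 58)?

layer 3 (z = 0.9 mm)

Layer 3 (z = 0.9): the cube (footprint 26×22.5) is included at this height (area 585.00 mm²); the cube at (3, 7.5) is absent (z outside [1.5, 21]); Taking the union: only the 26×22.5 cube is present, so the union is just that shape — area = 585.00 mm². So its area = 585.00 mm². Layer 58 (z = 17.4): the cube is absent (z outside [0, 11.5]); the 17.5×29 cube at (3, 7.5) contributes its full rectangle (area 507.50 mm²); Merging all regions: only the 17.5×29 cube at (3, 7.5) is present, so the union is just that shape — area = 507.50 mm². So its area = 507.50 mm². Layer 3 is larger (585.00 vs 507.50 mm²).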